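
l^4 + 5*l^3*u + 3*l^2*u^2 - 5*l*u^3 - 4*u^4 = (l - u)*(l + u)^2*(l + 4*u)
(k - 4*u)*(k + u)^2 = k^3 - 2*k^2*u - 7*k*u^2 - 4*u^3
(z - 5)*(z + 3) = z^2 - 2*z - 15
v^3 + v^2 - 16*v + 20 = (v - 2)^2*(v + 5)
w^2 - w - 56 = (w - 8)*(w + 7)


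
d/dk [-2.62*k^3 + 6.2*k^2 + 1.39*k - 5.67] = -7.86*k^2 + 12.4*k + 1.39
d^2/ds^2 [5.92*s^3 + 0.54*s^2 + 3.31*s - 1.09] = 35.52*s + 1.08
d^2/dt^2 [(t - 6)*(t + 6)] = 2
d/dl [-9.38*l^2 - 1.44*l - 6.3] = -18.76*l - 1.44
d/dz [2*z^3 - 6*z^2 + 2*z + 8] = 6*z^2 - 12*z + 2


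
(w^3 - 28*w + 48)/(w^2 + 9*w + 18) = (w^2 - 6*w + 8)/(w + 3)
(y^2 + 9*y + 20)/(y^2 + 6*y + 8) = (y + 5)/(y + 2)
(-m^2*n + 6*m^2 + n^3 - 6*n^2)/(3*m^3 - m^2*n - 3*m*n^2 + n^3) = (6 - n)/(3*m - n)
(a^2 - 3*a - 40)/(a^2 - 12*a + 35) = (a^2 - 3*a - 40)/(a^2 - 12*a + 35)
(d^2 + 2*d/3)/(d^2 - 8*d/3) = (3*d + 2)/(3*d - 8)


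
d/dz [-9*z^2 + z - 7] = 1 - 18*z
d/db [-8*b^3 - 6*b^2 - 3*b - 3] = -24*b^2 - 12*b - 3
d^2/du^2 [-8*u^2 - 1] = -16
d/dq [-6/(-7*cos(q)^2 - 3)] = 168*sin(2*q)/(7*cos(2*q) + 13)^2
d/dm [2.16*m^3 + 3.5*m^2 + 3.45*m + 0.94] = 6.48*m^2 + 7.0*m + 3.45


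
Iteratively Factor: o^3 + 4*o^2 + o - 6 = (o + 2)*(o^2 + 2*o - 3) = (o + 2)*(o + 3)*(o - 1)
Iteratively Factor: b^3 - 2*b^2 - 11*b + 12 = (b - 4)*(b^2 + 2*b - 3) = (b - 4)*(b - 1)*(b + 3)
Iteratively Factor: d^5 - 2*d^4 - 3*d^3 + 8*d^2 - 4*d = (d)*(d^4 - 2*d^3 - 3*d^2 + 8*d - 4) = d*(d - 1)*(d^3 - d^2 - 4*d + 4) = d*(d - 2)*(d - 1)*(d^2 + d - 2) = d*(d - 2)*(d - 1)*(d + 2)*(d - 1)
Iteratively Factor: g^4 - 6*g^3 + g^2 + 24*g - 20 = (g - 5)*(g^3 - g^2 - 4*g + 4) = (g - 5)*(g - 1)*(g^2 - 4) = (g - 5)*(g - 2)*(g - 1)*(g + 2)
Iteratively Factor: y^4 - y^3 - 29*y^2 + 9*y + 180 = (y - 5)*(y^3 + 4*y^2 - 9*y - 36) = (y - 5)*(y - 3)*(y^2 + 7*y + 12) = (y - 5)*(y - 3)*(y + 3)*(y + 4)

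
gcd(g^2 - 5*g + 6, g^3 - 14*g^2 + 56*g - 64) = g - 2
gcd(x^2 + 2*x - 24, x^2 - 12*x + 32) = x - 4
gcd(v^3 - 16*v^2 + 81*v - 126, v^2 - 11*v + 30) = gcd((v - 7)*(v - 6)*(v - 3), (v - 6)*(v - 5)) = v - 6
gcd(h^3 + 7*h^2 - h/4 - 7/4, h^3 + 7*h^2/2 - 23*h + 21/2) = h^2 + 13*h/2 - 7/2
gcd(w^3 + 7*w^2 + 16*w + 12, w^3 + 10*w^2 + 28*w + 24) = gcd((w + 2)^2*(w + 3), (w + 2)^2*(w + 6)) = w^2 + 4*w + 4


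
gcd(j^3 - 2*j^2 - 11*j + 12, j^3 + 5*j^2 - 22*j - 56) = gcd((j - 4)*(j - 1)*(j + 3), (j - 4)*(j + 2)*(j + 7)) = j - 4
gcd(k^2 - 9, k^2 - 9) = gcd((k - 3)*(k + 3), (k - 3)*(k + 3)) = k^2 - 9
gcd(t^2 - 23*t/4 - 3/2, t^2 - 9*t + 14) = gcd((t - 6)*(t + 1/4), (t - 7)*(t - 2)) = 1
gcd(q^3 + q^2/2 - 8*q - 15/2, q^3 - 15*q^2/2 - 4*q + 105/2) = q^2 - q/2 - 15/2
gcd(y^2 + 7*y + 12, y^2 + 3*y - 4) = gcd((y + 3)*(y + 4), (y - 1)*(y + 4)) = y + 4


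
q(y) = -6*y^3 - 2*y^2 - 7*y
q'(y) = -18*y^2 - 4*y - 7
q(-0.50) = 3.75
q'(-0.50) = -9.50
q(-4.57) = 562.88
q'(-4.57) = -364.65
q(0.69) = -7.75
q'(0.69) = -18.33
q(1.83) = -56.28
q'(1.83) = -74.60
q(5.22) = -944.46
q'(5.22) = -518.35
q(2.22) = -91.04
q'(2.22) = -104.59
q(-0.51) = 3.85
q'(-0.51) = -9.64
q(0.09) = -0.65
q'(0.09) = -7.51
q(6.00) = -1410.00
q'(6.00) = -679.00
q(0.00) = 0.00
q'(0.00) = -7.00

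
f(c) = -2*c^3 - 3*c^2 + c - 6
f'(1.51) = -21.74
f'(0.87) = -8.76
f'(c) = -6*c^2 - 6*c + 1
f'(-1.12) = 0.19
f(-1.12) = -8.07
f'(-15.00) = -1259.00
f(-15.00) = 6054.00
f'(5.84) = -238.67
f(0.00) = -6.00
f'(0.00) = 1.00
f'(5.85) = -239.44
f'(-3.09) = -37.75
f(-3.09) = 21.27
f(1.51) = -18.22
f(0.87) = -8.72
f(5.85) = -503.22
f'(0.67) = -5.71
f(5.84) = -500.83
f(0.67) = -7.28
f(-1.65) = -6.83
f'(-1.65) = -5.44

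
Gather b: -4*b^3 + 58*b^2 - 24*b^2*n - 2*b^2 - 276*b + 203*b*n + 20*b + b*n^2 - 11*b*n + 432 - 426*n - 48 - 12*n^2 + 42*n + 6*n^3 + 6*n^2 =-4*b^3 + b^2*(56 - 24*n) + b*(n^2 + 192*n - 256) + 6*n^3 - 6*n^2 - 384*n + 384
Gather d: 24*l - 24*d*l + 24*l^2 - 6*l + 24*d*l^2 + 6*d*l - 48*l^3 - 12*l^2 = d*(24*l^2 - 18*l) - 48*l^3 + 12*l^2 + 18*l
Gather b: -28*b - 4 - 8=-28*b - 12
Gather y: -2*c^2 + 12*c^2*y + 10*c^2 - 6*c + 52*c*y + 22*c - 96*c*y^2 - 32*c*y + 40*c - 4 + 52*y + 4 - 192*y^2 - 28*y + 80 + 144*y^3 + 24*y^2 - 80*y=8*c^2 + 56*c + 144*y^3 + y^2*(-96*c - 168) + y*(12*c^2 + 20*c - 56) + 80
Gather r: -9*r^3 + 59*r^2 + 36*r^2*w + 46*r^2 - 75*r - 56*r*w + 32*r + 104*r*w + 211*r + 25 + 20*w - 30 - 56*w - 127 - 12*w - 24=-9*r^3 + r^2*(36*w + 105) + r*(48*w + 168) - 48*w - 156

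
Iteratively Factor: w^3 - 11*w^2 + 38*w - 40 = (w - 4)*(w^2 - 7*w + 10) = (w - 5)*(w - 4)*(w - 2)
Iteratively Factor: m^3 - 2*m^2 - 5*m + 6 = (m - 3)*(m^2 + m - 2) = (m - 3)*(m + 2)*(m - 1)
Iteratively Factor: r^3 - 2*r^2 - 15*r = (r - 5)*(r^2 + 3*r) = (r - 5)*(r + 3)*(r)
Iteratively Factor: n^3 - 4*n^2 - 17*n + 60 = (n - 5)*(n^2 + n - 12) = (n - 5)*(n - 3)*(n + 4)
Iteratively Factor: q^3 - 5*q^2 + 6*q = (q)*(q^2 - 5*q + 6) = q*(q - 3)*(q - 2)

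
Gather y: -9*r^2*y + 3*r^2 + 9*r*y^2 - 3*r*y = 3*r^2 + 9*r*y^2 + y*(-9*r^2 - 3*r)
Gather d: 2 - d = 2 - d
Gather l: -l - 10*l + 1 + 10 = 11 - 11*l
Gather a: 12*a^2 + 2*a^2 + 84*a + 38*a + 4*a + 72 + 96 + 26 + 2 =14*a^2 + 126*a + 196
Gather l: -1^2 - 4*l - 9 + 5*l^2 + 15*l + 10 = 5*l^2 + 11*l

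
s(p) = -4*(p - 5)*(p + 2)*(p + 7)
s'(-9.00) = -560.00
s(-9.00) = 784.00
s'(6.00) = -500.00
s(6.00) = -416.00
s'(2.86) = -65.68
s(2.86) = 410.19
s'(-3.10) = 107.88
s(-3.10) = -139.00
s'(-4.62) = 15.71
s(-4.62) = -239.95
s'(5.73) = -453.35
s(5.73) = -287.34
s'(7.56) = -803.76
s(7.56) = -1425.34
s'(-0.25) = 131.25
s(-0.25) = 248.06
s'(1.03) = 78.31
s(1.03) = 386.37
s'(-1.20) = 145.12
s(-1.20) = 115.07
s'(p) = -4*(p - 5)*(p + 2) - 4*(p - 5)*(p + 7) - 4*(p + 2)*(p + 7)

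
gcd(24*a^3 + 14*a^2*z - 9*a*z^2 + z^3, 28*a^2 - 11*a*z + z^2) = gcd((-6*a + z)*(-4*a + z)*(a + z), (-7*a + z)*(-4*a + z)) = -4*a + z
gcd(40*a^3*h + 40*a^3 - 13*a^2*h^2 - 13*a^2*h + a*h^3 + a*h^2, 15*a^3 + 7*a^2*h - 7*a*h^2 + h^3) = 5*a - h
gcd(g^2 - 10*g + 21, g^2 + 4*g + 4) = 1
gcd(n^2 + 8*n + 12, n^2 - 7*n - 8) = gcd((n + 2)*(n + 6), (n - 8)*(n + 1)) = 1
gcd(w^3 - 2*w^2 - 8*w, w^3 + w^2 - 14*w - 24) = w^2 - 2*w - 8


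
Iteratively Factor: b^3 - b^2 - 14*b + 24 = (b - 3)*(b^2 + 2*b - 8) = (b - 3)*(b - 2)*(b + 4)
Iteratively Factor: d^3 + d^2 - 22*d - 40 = (d - 5)*(d^2 + 6*d + 8) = (d - 5)*(d + 4)*(d + 2)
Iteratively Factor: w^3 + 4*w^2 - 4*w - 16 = (w + 4)*(w^2 - 4) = (w - 2)*(w + 4)*(w + 2)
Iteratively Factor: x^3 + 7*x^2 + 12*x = (x + 4)*(x^2 + 3*x) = x*(x + 4)*(x + 3)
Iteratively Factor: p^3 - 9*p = (p - 3)*(p^2 + 3*p) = p*(p - 3)*(p + 3)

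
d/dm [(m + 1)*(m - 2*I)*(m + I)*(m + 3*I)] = 4*m^3 + m^2*(3 + 6*I) + m*(10 + 4*I) + 5 + 6*I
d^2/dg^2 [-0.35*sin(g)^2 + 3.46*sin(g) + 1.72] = -3.46*sin(g) - 0.7*cos(2*g)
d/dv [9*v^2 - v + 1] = 18*v - 1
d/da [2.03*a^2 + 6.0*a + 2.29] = 4.06*a + 6.0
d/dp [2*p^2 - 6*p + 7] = 4*p - 6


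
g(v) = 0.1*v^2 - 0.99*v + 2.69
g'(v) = 0.2*v - 0.99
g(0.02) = 2.67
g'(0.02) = -0.99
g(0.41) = 2.30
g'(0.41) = -0.91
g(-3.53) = 7.43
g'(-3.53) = -1.70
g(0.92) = 1.86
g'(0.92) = -0.81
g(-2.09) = 5.20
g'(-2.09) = -1.41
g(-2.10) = 5.21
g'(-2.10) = -1.41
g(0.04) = 2.65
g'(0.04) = -0.98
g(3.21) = 0.54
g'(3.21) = -0.35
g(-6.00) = 12.23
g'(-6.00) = -2.19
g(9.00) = 1.88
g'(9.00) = 0.81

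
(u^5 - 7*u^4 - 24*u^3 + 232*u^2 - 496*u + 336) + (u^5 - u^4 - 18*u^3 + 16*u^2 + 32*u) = 2*u^5 - 8*u^4 - 42*u^3 + 248*u^2 - 464*u + 336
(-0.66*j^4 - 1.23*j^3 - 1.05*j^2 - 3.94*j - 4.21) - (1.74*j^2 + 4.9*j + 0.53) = -0.66*j^4 - 1.23*j^3 - 2.79*j^2 - 8.84*j - 4.74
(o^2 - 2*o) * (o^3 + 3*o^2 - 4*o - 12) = o^5 + o^4 - 10*o^3 - 4*o^2 + 24*o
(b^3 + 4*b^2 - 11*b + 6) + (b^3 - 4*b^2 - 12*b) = 2*b^3 - 23*b + 6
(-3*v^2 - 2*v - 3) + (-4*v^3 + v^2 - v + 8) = -4*v^3 - 2*v^2 - 3*v + 5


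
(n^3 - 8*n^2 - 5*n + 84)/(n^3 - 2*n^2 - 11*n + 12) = (n - 7)/(n - 1)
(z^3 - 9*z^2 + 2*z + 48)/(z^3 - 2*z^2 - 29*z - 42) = (z^2 - 11*z + 24)/(z^2 - 4*z - 21)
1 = 1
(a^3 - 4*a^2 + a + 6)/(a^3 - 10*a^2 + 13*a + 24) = (a - 2)/(a - 8)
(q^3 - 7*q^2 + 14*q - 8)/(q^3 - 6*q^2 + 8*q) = (q - 1)/q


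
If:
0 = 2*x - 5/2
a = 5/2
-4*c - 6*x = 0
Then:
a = 5/2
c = -15/8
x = 5/4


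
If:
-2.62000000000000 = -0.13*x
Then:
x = 20.15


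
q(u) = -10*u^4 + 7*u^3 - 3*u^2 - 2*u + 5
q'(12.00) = -66170.00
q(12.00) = -195715.00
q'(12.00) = -66170.00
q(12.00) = -195715.00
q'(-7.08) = 15288.93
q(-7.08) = -27742.04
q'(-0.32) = 3.38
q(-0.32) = 5.00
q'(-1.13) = 89.31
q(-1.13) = -22.98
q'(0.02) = -2.11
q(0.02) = 4.96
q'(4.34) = -2902.35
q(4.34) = -3035.76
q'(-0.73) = 29.13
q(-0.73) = -0.70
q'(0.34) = -3.18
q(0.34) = 4.11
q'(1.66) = -137.06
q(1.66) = -50.50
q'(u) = -40*u^3 + 21*u^2 - 6*u - 2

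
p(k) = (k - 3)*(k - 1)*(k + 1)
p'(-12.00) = 503.00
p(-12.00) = -2145.00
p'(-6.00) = 143.00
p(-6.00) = -315.00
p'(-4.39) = 83.16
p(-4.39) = -135.03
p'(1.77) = -2.22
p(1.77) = -2.62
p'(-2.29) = 28.47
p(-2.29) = -22.45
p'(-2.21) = 26.91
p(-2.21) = -20.24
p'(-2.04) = 23.72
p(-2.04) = -15.93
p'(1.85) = -1.83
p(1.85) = -2.79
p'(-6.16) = 149.80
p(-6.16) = -338.42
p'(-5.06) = 106.17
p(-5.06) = -198.31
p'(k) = (k - 3)*(k - 1) + (k - 3)*(k + 1) + (k - 1)*(k + 1) = 3*k^2 - 6*k - 1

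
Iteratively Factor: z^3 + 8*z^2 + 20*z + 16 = (z + 2)*(z^2 + 6*z + 8) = (z + 2)^2*(z + 4)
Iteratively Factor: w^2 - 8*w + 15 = (w - 5)*(w - 3)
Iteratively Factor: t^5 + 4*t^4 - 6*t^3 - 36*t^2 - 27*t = (t + 3)*(t^4 + t^3 - 9*t^2 - 9*t) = (t - 3)*(t + 3)*(t^3 + 4*t^2 + 3*t) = t*(t - 3)*(t + 3)*(t^2 + 4*t + 3) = t*(t - 3)*(t + 1)*(t + 3)*(t + 3)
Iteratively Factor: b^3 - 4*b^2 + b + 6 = (b - 2)*(b^2 - 2*b - 3) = (b - 2)*(b + 1)*(b - 3)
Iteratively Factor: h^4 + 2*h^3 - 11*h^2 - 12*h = (h + 4)*(h^3 - 2*h^2 - 3*h) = (h - 3)*(h + 4)*(h^2 + h) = h*(h - 3)*(h + 4)*(h + 1)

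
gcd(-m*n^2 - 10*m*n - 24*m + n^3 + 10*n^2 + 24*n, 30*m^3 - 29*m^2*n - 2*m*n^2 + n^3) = m - n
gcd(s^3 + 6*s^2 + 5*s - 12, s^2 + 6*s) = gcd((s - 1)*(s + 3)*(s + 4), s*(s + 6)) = 1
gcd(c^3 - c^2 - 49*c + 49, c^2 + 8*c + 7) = c + 7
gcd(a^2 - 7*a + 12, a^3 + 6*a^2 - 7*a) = 1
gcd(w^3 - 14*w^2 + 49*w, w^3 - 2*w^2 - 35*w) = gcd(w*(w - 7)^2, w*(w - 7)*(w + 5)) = w^2 - 7*w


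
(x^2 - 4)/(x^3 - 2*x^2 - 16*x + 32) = (x + 2)/(x^2 - 16)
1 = 1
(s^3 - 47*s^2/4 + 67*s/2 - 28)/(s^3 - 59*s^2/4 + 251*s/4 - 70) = (s - 2)/(s - 5)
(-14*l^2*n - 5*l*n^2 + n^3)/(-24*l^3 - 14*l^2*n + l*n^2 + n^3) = n*(7*l - n)/(12*l^2 + l*n - n^2)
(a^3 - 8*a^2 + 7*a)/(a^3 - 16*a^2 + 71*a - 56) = a/(a - 8)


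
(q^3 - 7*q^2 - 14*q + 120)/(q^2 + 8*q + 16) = (q^2 - 11*q + 30)/(q + 4)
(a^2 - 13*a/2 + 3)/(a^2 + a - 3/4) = 2*(a - 6)/(2*a + 3)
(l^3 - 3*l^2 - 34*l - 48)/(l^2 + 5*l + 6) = l - 8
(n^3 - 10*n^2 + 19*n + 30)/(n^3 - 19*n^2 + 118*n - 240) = (n + 1)/(n - 8)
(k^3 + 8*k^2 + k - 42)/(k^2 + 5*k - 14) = k + 3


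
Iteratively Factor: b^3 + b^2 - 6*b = (b + 3)*(b^2 - 2*b) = b*(b + 3)*(b - 2)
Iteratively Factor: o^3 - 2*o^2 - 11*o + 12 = (o - 4)*(o^2 + 2*o - 3) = (o - 4)*(o + 3)*(o - 1)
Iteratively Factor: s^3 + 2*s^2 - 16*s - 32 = (s - 4)*(s^2 + 6*s + 8) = (s - 4)*(s + 4)*(s + 2)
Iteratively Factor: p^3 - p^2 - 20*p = (p)*(p^2 - p - 20) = p*(p - 5)*(p + 4)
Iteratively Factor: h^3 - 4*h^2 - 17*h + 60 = (h - 5)*(h^2 + h - 12) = (h - 5)*(h + 4)*(h - 3)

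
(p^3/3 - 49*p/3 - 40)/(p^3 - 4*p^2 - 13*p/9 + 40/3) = 3*(p^3 - 49*p - 120)/(9*p^3 - 36*p^2 - 13*p + 120)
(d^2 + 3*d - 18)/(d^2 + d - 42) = (d^2 + 3*d - 18)/(d^2 + d - 42)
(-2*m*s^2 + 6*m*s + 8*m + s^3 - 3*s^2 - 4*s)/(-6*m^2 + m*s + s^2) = (s^2 - 3*s - 4)/(3*m + s)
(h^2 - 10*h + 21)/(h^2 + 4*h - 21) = (h - 7)/(h + 7)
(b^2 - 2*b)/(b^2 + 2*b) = (b - 2)/(b + 2)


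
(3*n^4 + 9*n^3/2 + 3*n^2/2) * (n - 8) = 3*n^5 - 39*n^4/2 - 69*n^3/2 - 12*n^2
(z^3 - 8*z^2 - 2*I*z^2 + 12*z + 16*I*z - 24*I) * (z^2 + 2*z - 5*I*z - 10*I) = z^5 - 6*z^4 - 7*I*z^4 - 14*z^3 + 42*I*z^3 + 84*z^2 + 28*I*z^2 + 40*z - 168*I*z - 240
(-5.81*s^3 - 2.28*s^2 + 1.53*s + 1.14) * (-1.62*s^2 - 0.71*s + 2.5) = 9.4122*s^5 + 7.8187*s^4 - 15.3848*s^3 - 8.6331*s^2 + 3.0156*s + 2.85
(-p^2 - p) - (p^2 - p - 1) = 1 - 2*p^2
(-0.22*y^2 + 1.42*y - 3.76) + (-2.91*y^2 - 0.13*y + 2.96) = -3.13*y^2 + 1.29*y - 0.8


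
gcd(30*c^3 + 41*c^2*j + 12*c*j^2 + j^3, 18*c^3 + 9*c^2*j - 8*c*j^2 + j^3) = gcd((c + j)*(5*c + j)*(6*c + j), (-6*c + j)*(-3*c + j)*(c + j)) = c + j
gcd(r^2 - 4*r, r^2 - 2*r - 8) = r - 4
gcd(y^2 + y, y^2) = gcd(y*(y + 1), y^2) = y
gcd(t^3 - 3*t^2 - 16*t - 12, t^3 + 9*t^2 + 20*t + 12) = t^2 + 3*t + 2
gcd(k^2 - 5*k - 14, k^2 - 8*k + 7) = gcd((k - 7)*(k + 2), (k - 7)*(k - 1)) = k - 7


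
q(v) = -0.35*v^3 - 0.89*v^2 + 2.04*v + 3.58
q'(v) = -1.05*v^2 - 1.78*v + 2.04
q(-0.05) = 3.48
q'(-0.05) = 2.13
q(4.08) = -26.68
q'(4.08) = -22.70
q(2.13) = 0.51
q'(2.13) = -6.52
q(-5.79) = 29.87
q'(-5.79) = -22.85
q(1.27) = 4.02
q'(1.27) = -1.91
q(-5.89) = 32.21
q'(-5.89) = -23.90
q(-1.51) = -0.32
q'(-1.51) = 2.33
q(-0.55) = 2.25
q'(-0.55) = 2.70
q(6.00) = -91.82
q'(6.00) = -46.44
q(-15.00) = 953.98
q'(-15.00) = -207.51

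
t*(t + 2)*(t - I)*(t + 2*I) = t^4 + 2*t^3 + I*t^3 + 2*t^2 + 2*I*t^2 + 4*t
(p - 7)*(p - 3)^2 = p^3 - 13*p^2 + 51*p - 63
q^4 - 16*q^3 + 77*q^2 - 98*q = q*(q - 7)^2*(q - 2)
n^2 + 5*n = n*(n + 5)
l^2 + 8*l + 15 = (l + 3)*(l + 5)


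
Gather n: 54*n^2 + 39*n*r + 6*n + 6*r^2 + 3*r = 54*n^2 + n*(39*r + 6) + 6*r^2 + 3*r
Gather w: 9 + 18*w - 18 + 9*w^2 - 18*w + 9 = 9*w^2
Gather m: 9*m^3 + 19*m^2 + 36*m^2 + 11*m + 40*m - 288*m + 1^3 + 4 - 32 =9*m^3 + 55*m^2 - 237*m - 27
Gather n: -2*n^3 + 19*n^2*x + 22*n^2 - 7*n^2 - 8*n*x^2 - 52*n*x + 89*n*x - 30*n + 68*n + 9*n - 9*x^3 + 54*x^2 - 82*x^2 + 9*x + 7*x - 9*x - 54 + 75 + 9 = -2*n^3 + n^2*(19*x + 15) + n*(-8*x^2 + 37*x + 47) - 9*x^3 - 28*x^2 + 7*x + 30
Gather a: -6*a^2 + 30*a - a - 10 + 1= -6*a^2 + 29*a - 9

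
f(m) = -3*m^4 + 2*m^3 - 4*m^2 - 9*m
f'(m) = -12*m^3 + 6*m^2 - 8*m - 9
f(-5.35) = -2830.34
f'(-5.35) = 2043.10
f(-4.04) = -959.99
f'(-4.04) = 912.52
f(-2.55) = -163.07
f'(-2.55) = 249.39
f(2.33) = -105.81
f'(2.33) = -146.86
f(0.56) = -6.24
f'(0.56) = -13.71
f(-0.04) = 0.35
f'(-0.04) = -8.67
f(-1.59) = -23.02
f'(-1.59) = 67.12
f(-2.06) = -69.94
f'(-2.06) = 137.84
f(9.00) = -18630.00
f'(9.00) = -8343.00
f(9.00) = -18630.00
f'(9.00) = -8343.00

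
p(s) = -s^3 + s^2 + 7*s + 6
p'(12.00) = -401.00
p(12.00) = -1494.00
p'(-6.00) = -113.00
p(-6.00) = 216.00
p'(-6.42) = -129.49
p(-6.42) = 266.89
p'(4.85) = -53.87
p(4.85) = -50.61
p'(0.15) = 7.23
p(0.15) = 7.07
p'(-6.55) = -134.81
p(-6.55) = 284.06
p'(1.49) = 3.32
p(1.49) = 15.34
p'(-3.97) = -48.22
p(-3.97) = 56.54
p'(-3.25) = -31.19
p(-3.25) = 28.14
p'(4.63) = -48.05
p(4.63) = -39.41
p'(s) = -3*s^2 + 2*s + 7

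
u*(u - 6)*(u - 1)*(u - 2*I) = u^4 - 7*u^3 - 2*I*u^3 + 6*u^2 + 14*I*u^2 - 12*I*u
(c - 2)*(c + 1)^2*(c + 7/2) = c^4 + 7*c^3/2 - 3*c^2 - 25*c/2 - 7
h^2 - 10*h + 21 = (h - 7)*(h - 3)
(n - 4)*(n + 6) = n^2 + 2*n - 24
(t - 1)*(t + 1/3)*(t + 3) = t^3 + 7*t^2/3 - 7*t/3 - 1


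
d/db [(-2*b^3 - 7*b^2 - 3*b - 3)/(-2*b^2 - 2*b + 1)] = (4*b^4 + 8*b^3 + 2*b^2 - 26*b - 9)/(4*b^4 + 8*b^3 - 4*b + 1)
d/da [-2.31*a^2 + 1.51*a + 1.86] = 1.51 - 4.62*a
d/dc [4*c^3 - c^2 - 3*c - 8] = 12*c^2 - 2*c - 3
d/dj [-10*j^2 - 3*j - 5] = -20*j - 3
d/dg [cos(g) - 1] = -sin(g)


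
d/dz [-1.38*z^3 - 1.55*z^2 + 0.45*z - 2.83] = -4.14*z^2 - 3.1*z + 0.45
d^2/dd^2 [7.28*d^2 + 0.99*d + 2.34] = 14.5600000000000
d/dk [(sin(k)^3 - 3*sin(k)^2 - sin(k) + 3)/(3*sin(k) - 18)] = (2*sin(k)^3 - 21*sin(k)^2 + 36*sin(k) + 3)*cos(k)/(3*(sin(k) - 6)^2)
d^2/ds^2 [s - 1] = 0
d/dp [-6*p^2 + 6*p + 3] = 6 - 12*p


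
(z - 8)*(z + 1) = z^2 - 7*z - 8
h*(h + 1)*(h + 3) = h^3 + 4*h^2 + 3*h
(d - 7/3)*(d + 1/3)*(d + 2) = d^3 - 43*d/9 - 14/9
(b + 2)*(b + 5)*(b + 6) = b^3 + 13*b^2 + 52*b + 60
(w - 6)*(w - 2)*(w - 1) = w^3 - 9*w^2 + 20*w - 12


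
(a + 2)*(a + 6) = a^2 + 8*a + 12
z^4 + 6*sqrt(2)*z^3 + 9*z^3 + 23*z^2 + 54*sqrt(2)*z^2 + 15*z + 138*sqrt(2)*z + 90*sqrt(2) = (z + 1)*(z + 3)*(z + 5)*(z + 6*sqrt(2))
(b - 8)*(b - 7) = b^2 - 15*b + 56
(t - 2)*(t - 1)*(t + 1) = t^3 - 2*t^2 - t + 2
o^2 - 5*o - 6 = (o - 6)*(o + 1)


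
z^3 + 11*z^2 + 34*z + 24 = (z + 1)*(z + 4)*(z + 6)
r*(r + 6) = r^2 + 6*r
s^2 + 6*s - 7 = (s - 1)*(s + 7)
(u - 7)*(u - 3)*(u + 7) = u^3 - 3*u^2 - 49*u + 147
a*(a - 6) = a^2 - 6*a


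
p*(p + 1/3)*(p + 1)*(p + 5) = p^4 + 19*p^3/3 + 7*p^2 + 5*p/3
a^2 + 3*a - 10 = (a - 2)*(a + 5)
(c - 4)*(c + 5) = c^2 + c - 20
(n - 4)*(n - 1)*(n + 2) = n^3 - 3*n^2 - 6*n + 8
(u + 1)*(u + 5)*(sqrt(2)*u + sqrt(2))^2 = 2*u^4 + 16*u^3 + 36*u^2 + 32*u + 10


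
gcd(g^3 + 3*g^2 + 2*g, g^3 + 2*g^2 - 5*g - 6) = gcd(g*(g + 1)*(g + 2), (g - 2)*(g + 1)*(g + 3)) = g + 1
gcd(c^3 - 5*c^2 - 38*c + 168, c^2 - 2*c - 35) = c - 7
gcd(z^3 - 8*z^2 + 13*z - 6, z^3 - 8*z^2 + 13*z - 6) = z^3 - 8*z^2 + 13*z - 6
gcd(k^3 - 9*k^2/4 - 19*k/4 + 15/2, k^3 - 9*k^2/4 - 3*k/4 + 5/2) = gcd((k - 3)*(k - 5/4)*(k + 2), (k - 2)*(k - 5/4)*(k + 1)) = k - 5/4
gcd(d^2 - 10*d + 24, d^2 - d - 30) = d - 6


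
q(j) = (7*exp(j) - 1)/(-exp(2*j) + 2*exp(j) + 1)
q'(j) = (7*exp(j) - 1)*(2*exp(2*j) - 2*exp(j))/(-exp(2*j) + 2*exp(j) + 1)^2 + 7*exp(j)/(-exp(2*j) + 2*exp(j) + 1)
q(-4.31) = -0.88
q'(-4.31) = 0.11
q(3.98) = -0.14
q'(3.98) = 0.14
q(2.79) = -0.49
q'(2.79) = 0.56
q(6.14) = -0.02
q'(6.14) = 0.02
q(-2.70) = -0.47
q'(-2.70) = 0.47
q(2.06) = -1.20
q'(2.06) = 1.65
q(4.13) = -0.12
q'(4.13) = 0.12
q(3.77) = -0.17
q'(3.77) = 0.18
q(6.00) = -0.02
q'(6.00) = 0.02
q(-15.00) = -1.00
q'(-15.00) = 0.00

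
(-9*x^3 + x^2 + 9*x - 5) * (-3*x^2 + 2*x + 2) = 27*x^5 - 21*x^4 - 43*x^3 + 35*x^2 + 8*x - 10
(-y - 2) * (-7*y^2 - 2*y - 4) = 7*y^3 + 16*y^2 + 8*y + 8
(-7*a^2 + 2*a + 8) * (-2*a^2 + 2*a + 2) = 14*a^4 - 18*a^3 - 26*a^2 + 20*a + 16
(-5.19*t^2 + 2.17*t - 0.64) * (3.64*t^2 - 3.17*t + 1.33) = -18.8916*t^4 + 24.3511*t^3 - 16.1112*t^2 + 4.9149*t - 0.8512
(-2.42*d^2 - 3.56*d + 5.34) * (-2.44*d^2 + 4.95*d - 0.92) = 5.9048*d^4 - 3.2926*d^3 - 28.4252*d^2 + 29.7082*d - 4.9128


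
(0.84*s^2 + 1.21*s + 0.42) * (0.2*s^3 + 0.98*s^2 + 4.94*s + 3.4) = 0.168*s^5 + 1.0652*s^4 + 5.4194*s^3 + 9.245*s^2 + 6.1888*s + 1.428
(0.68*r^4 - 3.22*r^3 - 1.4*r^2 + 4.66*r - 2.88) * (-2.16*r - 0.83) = -1.4688*r^5 + 6.3908*r^4 + 5.6966*r^3 - 8.9036*r^2 + 2.353*r + 2.3904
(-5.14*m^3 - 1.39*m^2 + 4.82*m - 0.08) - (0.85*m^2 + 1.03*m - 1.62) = -5.14*m^3 - 2.24*m^2 + 3.79*m + 1.54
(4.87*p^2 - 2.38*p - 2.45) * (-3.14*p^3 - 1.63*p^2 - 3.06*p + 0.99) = -15.2918*p^5 - 0.464899999999999*p^4 - 3.3298*p^3 + 16.0976*p^2 + 5.1408*p - 2.4255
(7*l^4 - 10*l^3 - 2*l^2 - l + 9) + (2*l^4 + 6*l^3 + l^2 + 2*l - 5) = 9*l^4 - 4*l^3 - l^2 + l + 4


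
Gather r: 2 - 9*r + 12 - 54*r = 14 - 63*r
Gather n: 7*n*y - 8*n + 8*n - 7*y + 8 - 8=7*n*y - 7*y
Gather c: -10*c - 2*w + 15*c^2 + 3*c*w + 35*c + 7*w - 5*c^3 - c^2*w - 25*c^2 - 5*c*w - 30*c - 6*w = -5*c^3 + c^2*(-w - 10) + c*(-2*w - 5) - w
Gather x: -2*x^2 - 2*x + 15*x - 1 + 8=-2*x^2 + 13*x + 7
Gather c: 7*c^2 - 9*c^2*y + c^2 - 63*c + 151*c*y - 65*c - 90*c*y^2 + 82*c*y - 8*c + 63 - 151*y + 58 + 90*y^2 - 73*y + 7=c^2*(8 - 9*y) + c*(-90*y^2 + 233*y - 136) + 90*y^2 - 224*y + 128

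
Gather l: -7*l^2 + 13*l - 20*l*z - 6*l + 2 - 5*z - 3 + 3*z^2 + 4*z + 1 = -7*l^2 + l*(7 - 20*z) + 3*z^2 - z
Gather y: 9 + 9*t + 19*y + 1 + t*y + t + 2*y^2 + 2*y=10*t + 2*y^2 + y*(t + 21) + 10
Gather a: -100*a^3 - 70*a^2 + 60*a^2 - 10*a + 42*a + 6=-100*a^3 - 10*a^2 + 32*a + 6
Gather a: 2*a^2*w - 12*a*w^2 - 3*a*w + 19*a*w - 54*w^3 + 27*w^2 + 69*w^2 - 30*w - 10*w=2*a^2*w + a*(-12*w^2 + 16*w) - 54*w^3 + 96*w^2 - 40*w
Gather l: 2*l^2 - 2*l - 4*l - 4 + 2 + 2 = 2*l^2 - 6*l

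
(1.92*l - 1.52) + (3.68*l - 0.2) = 5.6*l - 1.72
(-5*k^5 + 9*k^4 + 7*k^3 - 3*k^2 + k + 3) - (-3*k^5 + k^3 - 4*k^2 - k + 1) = -2*k^5 + 9*k^4 + 6*k^3 + k^2 + 2*k + 2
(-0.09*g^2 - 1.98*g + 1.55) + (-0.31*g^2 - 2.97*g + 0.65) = -0.4*g^2 - 4.95*g + 2.2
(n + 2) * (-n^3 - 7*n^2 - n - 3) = -n^4 - 9*n^3 - 15*n^2 - 5*n - 6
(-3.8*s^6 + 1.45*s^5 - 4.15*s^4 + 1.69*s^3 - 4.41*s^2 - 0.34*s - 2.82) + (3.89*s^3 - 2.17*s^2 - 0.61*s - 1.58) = -3.8*s^6 + 1.45*s^5 - 4.15*s^4 + 5.58*s^3 - 6.58*s^2 - 0.95*s - 4.4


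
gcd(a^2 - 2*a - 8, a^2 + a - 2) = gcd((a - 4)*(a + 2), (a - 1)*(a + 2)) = a + 2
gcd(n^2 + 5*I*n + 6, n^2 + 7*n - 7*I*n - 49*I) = 1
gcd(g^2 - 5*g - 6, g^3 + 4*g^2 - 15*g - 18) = g + 1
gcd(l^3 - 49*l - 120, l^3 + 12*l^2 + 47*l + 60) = l^2 + 8*l + 15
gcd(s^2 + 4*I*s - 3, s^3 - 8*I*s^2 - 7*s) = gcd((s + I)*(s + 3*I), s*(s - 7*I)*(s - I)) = 1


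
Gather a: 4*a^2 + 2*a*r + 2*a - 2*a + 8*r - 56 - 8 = 4*a^2 + 2*a*r + 8*r - 64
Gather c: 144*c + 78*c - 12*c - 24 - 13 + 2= 210*c - 35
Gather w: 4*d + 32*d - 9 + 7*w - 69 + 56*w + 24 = 36*d + 63*w - 54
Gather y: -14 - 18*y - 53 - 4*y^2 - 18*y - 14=-4*y^2 - 36*y - 81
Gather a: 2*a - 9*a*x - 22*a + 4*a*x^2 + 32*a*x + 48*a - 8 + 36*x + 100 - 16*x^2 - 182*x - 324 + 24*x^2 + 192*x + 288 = a*(4*x^2 + 23*x + 28) + 8*x^2 + 46*x + 56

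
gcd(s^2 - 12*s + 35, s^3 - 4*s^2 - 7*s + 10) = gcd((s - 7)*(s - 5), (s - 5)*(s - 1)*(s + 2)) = s - 5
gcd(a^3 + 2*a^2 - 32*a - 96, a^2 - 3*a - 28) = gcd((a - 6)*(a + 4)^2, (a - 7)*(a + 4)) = a + 4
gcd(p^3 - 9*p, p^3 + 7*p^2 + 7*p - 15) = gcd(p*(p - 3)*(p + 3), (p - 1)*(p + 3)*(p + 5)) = p + 3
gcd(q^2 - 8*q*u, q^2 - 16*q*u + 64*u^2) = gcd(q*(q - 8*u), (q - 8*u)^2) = q - 8*u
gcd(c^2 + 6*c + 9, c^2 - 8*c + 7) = 1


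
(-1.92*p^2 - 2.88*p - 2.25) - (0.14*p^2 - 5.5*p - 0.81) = -2.06*p^2 + 2.62*p - 1.44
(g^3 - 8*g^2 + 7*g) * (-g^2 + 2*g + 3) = -g^5 + 10*g^4 - 20*g^3 - 10*g^2 + 21*g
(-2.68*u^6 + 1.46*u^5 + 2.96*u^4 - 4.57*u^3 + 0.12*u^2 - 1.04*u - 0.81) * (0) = 0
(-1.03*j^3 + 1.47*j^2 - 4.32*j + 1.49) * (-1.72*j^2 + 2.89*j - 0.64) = 1.7716*j^5 - 5.5051*j^4 + 12.3379*j^3 - 15.9884*j^2 + 7.0709*j - 0.9536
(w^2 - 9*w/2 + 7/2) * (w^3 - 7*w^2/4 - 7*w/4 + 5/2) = w^5 - 25*w^4/4 + 77*w^3/8 + 17*w^2/4 - 139*w/8 + 35/4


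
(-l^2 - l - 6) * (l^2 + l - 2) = -l^4 - 2*l^3 - 5*l^2 - 4*l + 12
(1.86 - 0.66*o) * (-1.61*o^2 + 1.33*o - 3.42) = 1.0626*o^3 - 3.8724*o^2 + 4.731*o - 6.3612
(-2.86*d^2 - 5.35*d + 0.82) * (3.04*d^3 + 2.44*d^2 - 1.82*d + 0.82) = -8.6944*d^5 - 23.2424*d^4 - 5.356*d^3 + 9.3926*d^2 - 5.8794*d + 0.6724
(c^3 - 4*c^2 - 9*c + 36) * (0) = 0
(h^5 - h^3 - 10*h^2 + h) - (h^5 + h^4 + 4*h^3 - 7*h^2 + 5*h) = -h^4 - 5*h^3 - 3*h^2 - 4*h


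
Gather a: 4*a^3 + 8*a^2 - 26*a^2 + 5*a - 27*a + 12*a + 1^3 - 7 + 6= 4*a^3 - 18*a^2 - 10*a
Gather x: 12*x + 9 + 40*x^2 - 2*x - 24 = 40*x^2 + 10*x - 15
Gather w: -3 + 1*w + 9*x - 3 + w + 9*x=2*w + 18*x - 6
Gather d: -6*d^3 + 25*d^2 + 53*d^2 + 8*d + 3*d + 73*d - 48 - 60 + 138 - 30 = -6*d^3 + 78*d^2 + 84*d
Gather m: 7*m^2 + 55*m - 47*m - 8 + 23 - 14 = 7*m^2 + 8*m + 1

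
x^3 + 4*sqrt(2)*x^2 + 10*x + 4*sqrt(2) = (x + sqrt(2))^2*(x + 2*sqrt(2))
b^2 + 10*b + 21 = (b + 3)*(b + 7)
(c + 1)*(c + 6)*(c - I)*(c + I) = c^4 + 7*c^3 + 7*c^2 + 7*c + 6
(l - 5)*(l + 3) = l^2 - 2*l - 15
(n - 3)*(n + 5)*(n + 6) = n^3 + 8*n^2 - 3*n - 90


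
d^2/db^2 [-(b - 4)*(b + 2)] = -2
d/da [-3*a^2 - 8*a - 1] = -6*a - 8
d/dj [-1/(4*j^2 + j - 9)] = (8*j + 1)/(4*j^2 + j - 9)^2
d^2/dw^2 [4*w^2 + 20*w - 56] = 8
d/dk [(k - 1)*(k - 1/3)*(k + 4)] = 3*k^2 + 16*k/3 - 5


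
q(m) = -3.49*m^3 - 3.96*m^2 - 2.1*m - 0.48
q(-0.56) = 0.07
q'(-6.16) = -350.60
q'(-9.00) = -778.89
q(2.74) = -107.76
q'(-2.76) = -60.00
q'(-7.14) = -479.31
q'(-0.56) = -0.95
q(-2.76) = 48.53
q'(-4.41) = -170.79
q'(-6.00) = -331.50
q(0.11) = -0.76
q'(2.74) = -102.41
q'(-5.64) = -290.48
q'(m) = -10.47*m^2 - 7.92*m - 2.1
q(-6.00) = 623.40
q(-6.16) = 677.96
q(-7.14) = 1082.98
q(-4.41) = 231.09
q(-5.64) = 511.53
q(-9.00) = 2241.87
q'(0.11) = -3.10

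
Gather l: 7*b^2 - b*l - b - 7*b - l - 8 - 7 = 7*b^2 - 8*b + l*(-b - 1) - 15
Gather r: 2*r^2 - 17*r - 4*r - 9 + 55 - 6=2*r^2 - 21*r + 40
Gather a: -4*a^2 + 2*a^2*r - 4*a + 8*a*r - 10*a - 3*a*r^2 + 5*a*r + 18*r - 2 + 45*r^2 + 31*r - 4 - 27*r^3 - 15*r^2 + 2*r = a^2*(2*r - 4) + a*(-3*r^2 + 13*r - 14) - 27*r^3 + 30*r^2 + 51*r - 6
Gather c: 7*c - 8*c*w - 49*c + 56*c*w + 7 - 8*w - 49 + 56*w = c*(48*w - 42) + 48*w - 42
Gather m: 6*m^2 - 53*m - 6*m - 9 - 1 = 6*m^2 - 59*m - 10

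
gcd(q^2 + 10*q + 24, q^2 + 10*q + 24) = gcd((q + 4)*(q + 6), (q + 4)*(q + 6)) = q^2 + 10*q + 24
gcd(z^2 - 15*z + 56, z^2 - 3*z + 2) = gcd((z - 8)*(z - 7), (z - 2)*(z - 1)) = 1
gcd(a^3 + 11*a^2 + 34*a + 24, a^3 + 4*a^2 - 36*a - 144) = a^2 + 10*a + 24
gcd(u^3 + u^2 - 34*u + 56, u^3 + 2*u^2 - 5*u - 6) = u - 2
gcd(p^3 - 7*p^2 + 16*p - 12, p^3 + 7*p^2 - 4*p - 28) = p - 2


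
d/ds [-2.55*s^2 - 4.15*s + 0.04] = -5.1*s - 4.15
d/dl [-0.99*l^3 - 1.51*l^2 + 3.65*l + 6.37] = -2.97*l^2 - 3.02*l + 3.65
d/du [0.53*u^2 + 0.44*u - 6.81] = 1.06*u + 0.44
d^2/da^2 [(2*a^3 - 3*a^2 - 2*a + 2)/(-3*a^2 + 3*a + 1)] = 6*(7*a^3 - 15*a^2 + 22*a - 9)/(27*a^6 - 81*a^5 + 54*a^4 + 27*a^3 - 18*a^2 - 9*a - 1)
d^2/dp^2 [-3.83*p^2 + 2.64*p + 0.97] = -7.66000000000000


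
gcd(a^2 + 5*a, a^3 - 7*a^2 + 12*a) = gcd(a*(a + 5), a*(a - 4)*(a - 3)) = a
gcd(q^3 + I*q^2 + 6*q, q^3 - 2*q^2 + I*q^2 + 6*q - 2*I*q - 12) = q^2 + I*q + 6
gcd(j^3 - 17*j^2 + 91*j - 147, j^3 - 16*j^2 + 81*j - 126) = j^2 - 10*j + 21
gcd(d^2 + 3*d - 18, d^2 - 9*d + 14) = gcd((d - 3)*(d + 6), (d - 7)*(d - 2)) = 1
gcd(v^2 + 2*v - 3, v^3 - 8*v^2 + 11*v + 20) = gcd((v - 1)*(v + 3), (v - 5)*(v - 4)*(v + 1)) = 1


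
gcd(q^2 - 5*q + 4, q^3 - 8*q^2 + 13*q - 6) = q - 1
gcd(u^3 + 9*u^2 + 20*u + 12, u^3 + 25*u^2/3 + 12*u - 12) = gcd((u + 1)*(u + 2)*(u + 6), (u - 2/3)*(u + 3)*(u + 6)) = u + 6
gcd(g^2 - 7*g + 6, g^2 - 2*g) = 1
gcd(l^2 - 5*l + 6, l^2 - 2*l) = l - 2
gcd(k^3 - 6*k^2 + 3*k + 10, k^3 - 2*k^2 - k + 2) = k^2 - k - 2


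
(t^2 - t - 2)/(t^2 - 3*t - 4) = (t - 2)/(t - 4)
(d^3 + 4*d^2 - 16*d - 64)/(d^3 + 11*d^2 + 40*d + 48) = (d - 4)/(d + 3)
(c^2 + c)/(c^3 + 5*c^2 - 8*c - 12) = c/(c^2 + 4*c - 12)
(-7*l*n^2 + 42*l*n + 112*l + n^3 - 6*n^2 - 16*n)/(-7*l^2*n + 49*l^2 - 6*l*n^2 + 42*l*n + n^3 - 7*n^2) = (n^2 - 6*n - 16)/(l*n - 7*l + n^2 - 7*n)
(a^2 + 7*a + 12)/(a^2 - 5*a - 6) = (a^2 + 7*a + 12)/(a^2 - 5*a - 6)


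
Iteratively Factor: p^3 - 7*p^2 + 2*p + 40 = (p - 5)*(p^2 - 2*p - 8) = (p - 5)*(p + 2)*(p - 4)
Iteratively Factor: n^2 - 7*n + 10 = (n - 2)*(n - 5)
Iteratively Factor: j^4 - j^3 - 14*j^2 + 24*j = (j + 4)*(j^3 - 5*j^2 + 6*j) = j*(j + 4)*(j^2 - 5*j + 6) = j*(j - 3)*(j + 4)*(j - 2)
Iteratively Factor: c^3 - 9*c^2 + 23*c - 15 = (c - 5)*(c^2 - 4*c + 3) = (c - 5)*(c - 3)*(c - 1)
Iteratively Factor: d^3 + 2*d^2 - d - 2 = (d + 2)*(d^2 - 1) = (d + 1)*(d + 2)*(d - 1)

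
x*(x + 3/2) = x^2 + 3*x/2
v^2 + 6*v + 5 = (v + 1)*(v + 5)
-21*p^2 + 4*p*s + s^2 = (-3*p + s)*(7*p + s)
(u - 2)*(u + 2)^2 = u^3 + 2*u^2 - 4*u - 8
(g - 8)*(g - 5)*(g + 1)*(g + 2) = g^4 - 10*g^3 + 3*g^2 + 94*g + 80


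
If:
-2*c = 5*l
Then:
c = -5*l/2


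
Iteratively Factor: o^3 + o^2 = (o)*(o^2 + o) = o^2*(o + 1)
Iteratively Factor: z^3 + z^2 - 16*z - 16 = (z - 4)*(z^2 + 5*z + 4) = (z - 4)*(z + 4)*(z + 1)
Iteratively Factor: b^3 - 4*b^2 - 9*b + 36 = (b - 3)*(b^2 - b - 12) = (b - 4)*(b - 3)*(b + 3)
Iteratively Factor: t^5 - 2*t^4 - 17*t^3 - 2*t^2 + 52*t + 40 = (t - 5)*(t^4 + 3*t^3 - 2*t^2 - 12*t - 8) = (t - 5)*(t + 2)*(t^3 + t^2 - 4*t - 4) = (t - 5)*(t + 1)*(t + 2)*(t^2 - 4) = (t - 5)*(t - 2)*(t + 1)*(t + 2)*(t + 2)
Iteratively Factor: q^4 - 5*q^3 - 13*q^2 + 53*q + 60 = (q - 4)*(q^3 - q^2 - 17*q - 15) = (q - 4)*(q + 3)*(q^2 - 4*q - 5) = (q - 5)*(q - 4)*(q + 3)*(q + 1)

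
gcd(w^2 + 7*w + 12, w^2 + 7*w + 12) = w^2 + 7*w + 12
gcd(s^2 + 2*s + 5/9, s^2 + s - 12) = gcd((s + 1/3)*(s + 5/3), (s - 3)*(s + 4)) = 1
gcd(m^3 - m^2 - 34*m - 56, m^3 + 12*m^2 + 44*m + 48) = m^2 + 6*m + 8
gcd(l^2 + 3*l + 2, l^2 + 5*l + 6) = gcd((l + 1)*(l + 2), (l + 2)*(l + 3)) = l + 2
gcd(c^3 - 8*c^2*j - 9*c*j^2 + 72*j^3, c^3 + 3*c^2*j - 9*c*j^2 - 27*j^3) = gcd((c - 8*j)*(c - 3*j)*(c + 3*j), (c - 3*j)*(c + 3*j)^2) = c^2 - 9*j^2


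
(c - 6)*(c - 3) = c^2 - 9*c + 18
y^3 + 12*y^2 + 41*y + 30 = (y + 1)*(y + 5)*(y + 6)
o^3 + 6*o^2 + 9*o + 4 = (o + 1)^2*(o + 4)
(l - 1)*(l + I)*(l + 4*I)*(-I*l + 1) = -I*l^4 + 6*l^3 + I*l^3 - 6*l^2 + 9*I*l^2 - 4*l - 9*I*l + 4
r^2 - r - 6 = (r - 3)*(r + 2)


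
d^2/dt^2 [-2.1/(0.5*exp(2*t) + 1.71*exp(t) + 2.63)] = (-2.1*(1.0*exp(t) + 1.71)*(2.0*exp(t) + 3.42)*exp(t) + (4.2*exp(t) + 3.591)*(0.5*exp(2*t) + 1.71*exp(t) + 2.63))*exp(t)/(0.5*exp(2*t) + 1.71*exp(t) + 2.63)^3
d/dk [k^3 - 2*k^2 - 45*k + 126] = 3*k^2 - 4*k - 45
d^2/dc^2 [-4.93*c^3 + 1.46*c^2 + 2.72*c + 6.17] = 2.92 - 29.58*c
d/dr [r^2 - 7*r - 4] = 2*r - 7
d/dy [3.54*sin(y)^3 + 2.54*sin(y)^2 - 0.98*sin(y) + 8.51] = (10.62*sin(y)^2 + 5.08*sin(y) - 0.98)*cos(y)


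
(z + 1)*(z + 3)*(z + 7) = z^3 + 11*z^2 + 31*z + 21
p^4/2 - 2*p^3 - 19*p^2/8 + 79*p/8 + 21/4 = (p/2 + 1)*(p - 7/2)*(p - 3)*(p + 1/2)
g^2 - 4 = (g - 2)*(g + 2)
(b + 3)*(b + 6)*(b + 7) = b^3 + 16*b^2 + 81*b + 126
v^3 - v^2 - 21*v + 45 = (v - 3)^2*(v + 5)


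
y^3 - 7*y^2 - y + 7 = (y - 7)*(y - 1)*(y + 1)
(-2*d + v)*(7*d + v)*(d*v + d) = -14*d^3*v - 14*d^3 + 5*d^2*v^2 + 5*d^2*v + d*v^3 + d*v^2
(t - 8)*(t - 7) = t^2 - 15*t + 56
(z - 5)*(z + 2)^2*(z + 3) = z^4 + 2*z^3 - 19*z^2 - 68*z - 60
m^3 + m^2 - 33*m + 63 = (m - 3)^2*(m + 7)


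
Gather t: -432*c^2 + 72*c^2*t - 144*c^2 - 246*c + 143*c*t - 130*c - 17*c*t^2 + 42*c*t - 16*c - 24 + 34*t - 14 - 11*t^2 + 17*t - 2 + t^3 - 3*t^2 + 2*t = -576*c^2 - 392*c + t^3 + t^2*(-17*c - 14) + t*(72*c^2 + 185*c + 53) - 40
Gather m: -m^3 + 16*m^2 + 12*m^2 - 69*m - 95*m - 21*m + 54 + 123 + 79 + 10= -m^3 + 28*m^2 - 185*m + 266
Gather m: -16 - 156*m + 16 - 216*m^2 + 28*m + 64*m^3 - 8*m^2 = 64*m^3 - 224*m^2 - 128*m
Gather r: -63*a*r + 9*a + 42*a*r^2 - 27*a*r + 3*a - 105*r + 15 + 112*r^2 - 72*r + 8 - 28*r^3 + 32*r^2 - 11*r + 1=12*a - 28*r^3 + r^2*(42*a + 144) + r*(-90*a - 188) + 24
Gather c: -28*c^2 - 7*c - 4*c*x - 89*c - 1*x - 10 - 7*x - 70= -28*c^2 + c*(-4*x - 96) - 8*x - 80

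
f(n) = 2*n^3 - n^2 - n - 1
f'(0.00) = -1.00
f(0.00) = -1.00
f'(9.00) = 467.00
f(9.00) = 1367.00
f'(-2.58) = 44.10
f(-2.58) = -39.42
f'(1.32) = 6.81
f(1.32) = 0.54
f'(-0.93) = 6.05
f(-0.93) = -2.54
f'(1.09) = 3.95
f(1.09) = -0.69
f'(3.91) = 82.91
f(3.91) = 99.35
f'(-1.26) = 11.05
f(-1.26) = -5.33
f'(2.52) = 32.06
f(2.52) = 22.14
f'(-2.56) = 43.44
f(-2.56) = -38.55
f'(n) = 6*n^2 - 2*n - 1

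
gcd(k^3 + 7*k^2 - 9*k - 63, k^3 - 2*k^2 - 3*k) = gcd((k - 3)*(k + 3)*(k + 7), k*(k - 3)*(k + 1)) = k - 3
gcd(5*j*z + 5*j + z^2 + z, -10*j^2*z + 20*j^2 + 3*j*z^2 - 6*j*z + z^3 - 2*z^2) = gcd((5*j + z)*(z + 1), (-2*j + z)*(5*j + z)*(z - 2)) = 5*j + z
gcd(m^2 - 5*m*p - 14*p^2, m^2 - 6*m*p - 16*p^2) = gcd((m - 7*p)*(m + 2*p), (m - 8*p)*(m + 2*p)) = m + 2*p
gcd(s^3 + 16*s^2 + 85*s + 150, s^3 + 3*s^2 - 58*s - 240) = s^2 + 11*s + 30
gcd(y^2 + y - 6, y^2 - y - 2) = y - 2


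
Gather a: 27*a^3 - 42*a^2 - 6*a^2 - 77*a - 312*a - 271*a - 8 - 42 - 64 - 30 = 27*a^3 - 48*a^2 - 660*a - 144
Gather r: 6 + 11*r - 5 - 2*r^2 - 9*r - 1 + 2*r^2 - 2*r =0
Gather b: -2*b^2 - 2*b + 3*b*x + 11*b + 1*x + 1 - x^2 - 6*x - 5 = -2*b^2 + b*(3*x + 9) - x^2 - 5*x - 4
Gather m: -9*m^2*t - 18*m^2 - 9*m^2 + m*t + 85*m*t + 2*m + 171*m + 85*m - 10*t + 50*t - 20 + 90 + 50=m^2*(-9*t - 27) + m*(86*t + 258) + 40*t + 120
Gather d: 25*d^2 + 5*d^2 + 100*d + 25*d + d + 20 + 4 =30*d^2 + 126*d + 24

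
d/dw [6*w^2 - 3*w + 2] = 12*w - 3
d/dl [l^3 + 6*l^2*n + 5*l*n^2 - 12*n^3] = 3*l^2 + 12*l*n + 5*n^2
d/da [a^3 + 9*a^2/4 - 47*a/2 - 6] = 3*a^2 + 9*a/2 - 47/2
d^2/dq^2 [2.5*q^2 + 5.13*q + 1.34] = 5.00000000000000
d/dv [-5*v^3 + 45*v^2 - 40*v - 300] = -15*v^2 + 90*v - 40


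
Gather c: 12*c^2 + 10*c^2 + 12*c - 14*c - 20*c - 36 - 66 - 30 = 22*c^2 - 22*c - 132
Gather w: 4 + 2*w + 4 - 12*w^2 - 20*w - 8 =-12*w^2 - 18*w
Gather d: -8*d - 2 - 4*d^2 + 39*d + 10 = -4*d^2 + 31*d + 8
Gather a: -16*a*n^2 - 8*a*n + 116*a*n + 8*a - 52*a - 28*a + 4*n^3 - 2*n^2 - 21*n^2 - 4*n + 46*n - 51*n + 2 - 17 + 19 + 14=a*(-16*n^2 + 108*n - 72) + 4*n^3 - 23*n^2 - 9*n + 18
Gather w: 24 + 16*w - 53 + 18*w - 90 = 34*w - 119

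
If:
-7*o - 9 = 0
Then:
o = -9/7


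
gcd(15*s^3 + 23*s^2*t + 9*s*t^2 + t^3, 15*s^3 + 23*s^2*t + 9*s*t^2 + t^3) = 15*s^3 + 23*s^2*t + 9*s*t^2 + t^3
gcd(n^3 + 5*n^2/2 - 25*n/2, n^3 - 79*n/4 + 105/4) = n + 5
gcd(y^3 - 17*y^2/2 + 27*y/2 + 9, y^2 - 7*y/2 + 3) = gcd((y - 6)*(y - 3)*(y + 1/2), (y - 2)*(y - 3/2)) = 1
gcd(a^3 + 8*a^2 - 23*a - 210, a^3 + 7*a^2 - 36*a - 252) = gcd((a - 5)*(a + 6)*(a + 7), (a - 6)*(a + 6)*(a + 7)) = a^2 + 13*a + 42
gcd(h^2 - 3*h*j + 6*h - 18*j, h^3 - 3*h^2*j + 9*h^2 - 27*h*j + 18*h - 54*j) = h^2 - 3*h*j + 6*h - 18*j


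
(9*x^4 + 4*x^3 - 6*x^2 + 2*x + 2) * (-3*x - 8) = -27*x^5 - 84*x^4 - 14*x^3 + 42*x^2 - 22*x - 16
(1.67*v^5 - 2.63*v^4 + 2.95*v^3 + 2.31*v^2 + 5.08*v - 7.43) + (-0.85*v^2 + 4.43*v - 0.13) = 1.67*v^5 - 2.63*v^4 + 2.95*v^3 + 1.46*v^2 + 9.51*v - 7.56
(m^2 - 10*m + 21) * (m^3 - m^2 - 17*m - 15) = m^5 - 11*m^4 + 14*m^3 + 134*m^2 - 207*m - 315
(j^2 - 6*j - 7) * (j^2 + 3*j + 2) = j^4 - 3*j^3 - 23*j^2 - 33*j - 14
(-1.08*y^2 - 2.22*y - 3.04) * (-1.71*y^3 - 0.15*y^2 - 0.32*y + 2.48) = 1.8468*y^5 + 3.9582*y^4 + 5.877*y^3 - 1.512*y^2 - 4.5328*y - 7.5392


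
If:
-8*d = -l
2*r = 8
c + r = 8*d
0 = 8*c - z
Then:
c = z/8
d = z/64 + 1/2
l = z/8 + 4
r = 4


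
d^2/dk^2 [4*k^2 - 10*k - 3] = 8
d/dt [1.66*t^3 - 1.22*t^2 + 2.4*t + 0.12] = 4.98*t^2 - 2.44*t + 2.4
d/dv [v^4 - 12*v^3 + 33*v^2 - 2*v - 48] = 4*v^3 - 36*v^2 + 66*v - 2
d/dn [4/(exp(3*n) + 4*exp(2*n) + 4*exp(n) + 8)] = (-12*exp(2*n) - 32*exp(n) - 16)*exp(n)/(exp(3*n) + 4*exp(2*n) + 4*exp(n) + 8)^2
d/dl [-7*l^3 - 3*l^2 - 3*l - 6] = -21*l^2 - 6*l - 3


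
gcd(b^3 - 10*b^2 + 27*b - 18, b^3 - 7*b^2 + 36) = b^2 - 9*b + 18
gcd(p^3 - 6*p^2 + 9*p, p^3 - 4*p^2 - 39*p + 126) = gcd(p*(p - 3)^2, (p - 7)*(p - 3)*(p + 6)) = p - 3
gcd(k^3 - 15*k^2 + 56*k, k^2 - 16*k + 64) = k - 8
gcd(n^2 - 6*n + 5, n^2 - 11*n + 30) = n - 5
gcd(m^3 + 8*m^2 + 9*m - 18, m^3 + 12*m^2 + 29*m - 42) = m^2 + 5*m - 6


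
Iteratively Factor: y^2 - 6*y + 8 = (y - 4)*(y - 2)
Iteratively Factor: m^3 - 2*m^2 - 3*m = (m)*(m^2 - 2*m - 3) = m*(m + 1)*(m - 3)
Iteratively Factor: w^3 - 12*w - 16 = (w + 2)*(w^2 - 2*w - 8) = (w + 2)^2*(w - 4)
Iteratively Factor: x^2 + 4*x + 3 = (x + 3)*(x + 1)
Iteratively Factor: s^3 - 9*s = (s + 3)*(s^2 - 3*s) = s*(s + 3)*(s - 3)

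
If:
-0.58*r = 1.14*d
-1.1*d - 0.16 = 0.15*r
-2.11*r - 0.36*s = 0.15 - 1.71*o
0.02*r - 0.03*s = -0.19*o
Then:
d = -0.20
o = -1.87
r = 0.39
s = -11.60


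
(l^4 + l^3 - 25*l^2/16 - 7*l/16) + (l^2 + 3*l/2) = l^4 + l^3 - 9*l^2/16 + 17*l/16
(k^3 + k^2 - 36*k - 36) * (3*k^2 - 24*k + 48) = 3*k^5 - 21*k^4 - 84*k^3 + 804*k^2 - 864*k - 1728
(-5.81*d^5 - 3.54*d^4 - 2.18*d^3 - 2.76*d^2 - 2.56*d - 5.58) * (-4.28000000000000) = 24.8668*d^5 + 15.1512*d^4 + 9.3304*d^3 + 11.8128*d^2 + 10.9568*d + 23.8824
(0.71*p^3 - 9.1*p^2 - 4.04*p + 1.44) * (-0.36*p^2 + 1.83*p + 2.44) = -0.2556*p^5 + 4.5753*p^4 - 13.4662*p^3 - 30.1156*p^2 - 7.2224*p + 3.5136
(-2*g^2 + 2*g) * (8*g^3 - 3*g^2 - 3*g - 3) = -16*g^5 + 22*g^4 - 6*g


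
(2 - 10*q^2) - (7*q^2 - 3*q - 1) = -17*q^2 + 3*q + 3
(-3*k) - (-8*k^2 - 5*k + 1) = 8*k^2 + 2*k - 1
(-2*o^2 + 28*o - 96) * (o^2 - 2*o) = -2*o^4 + 32*o^3 - 152*o^2 + 192*o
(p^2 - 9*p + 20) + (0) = p^2 - 9*p + 20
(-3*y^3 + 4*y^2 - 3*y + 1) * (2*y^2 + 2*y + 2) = -6*y^5 + 2*y^4 - 4*y^3 + 4*y^2 - 4*y + 2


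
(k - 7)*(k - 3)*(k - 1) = k^3 - 11*k^2 + 31*k - 21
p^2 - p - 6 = (p - 3)*(p + 2)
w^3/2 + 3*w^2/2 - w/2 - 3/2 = (w/2 + 1/2)*(w - 1)*(w + 3)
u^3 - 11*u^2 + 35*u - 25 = (u - 5)^2*(u - 1)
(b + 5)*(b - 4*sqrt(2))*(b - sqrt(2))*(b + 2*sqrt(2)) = b^4 - 3*sqrt(2)*b^3 + 5*b^3 - 15*sqrt(2)*b^2 - 12*b^2 - 60*b + 16*sqrt(2)*b + 80*sqrt(2)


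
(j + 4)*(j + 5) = j^2 + 9*j + 20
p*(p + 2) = p^2 + 2*p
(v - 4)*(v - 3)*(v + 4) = v^3 - 3*v^2 - 16*v + 48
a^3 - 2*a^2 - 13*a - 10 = (a - 5)*(a + 1)*(a + 2)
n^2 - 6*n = n*(n - 6)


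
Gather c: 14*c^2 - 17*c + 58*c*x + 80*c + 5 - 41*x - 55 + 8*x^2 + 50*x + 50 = 14*c^2 + c*(58*x + 63) + 8*x^2 + 9*x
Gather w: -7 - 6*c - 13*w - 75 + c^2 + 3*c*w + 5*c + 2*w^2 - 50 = c^2 - c + 2*w^2 + w*(3*c - 13) - 132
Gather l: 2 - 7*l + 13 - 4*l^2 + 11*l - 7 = -4*l^2 + 4*l + 8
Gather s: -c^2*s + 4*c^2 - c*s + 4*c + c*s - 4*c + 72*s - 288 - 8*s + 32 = 4*c^2 + s*(64 - c^2) - 256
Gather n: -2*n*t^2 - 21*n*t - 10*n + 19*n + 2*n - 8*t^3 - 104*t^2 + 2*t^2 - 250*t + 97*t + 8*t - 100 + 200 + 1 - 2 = n*(-2*t^2 - 21*t + 11) - 8*t^3 - 102*t^2 - 145*t + 99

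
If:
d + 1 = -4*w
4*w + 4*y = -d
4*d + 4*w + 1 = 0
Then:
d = 0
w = -1/4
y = 1/4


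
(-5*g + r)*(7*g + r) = -35*g^2 + 2*g*r + r^2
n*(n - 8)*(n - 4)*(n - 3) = n^4 - 15*n^3 + 68*n^2 - 96*n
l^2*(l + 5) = l^3 + 5*l^2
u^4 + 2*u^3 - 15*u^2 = u^2*(u - 3)*(u + 5)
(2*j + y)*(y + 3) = 2*j*y + 6*j + y^2 + 3*y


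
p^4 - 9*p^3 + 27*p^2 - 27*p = p*(p - 3)^3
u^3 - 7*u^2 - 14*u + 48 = (u - 8)*(u - 2)*(u + 3)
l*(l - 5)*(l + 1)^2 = l^4 - 3*l^3 - 9*l^2 - 5*l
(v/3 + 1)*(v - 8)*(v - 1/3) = v^3/3 - 16*v^2/9 - 67*v/9 + 8/3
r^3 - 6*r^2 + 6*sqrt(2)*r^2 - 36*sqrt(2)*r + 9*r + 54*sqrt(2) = (r - 3)^2*(r + 6*sqrt(2))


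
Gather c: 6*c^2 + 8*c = 6*c^2 + 8*c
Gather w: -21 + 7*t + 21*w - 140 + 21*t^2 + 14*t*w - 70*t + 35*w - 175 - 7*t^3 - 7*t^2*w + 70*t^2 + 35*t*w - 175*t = -7*t^3 + 91*t^2 - 238*t + w*(-7*t^2 + 49*t + 56) - 336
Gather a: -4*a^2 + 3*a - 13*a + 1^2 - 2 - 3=-4*a^2 - 10*a - 4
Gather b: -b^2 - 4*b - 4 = -b^2 - 4*b - 4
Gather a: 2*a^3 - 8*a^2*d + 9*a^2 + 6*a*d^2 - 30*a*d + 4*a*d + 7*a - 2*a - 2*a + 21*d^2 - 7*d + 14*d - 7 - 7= 2*a^3 + a^2*(9 - 8*d) + a*(6*d^2 - 26*d + 3) + 21*d^2 + 7*d - 14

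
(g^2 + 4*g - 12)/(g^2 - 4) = (g + 6)/(g + 2)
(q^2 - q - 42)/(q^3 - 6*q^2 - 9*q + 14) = (q + 6)/(q^2 + q - 2)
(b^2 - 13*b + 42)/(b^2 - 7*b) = (b - 6)/b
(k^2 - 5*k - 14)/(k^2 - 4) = (k - 7)/(k - 2)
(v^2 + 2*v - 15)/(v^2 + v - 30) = (v^2 + 2*v - 15)/(v^2 + v - 30)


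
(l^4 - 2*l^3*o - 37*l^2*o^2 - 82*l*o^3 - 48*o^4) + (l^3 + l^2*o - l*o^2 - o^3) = l^4 - 2*l^3*o + l^3 - 37*l^2*o^2 + l^2*o - 82*l*o^3 - l*o^2 - 48*o^4 - o^3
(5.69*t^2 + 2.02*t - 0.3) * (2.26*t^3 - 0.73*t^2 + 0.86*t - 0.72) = 12.8594*t^5 + 0.411499999999999*t^4 + 2.7408*t^3 - 2.1406*t^2 - 1.7124*t + 0.216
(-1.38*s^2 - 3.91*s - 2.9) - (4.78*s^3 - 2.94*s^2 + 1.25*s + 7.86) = -4.78*s^3 + 1.56*s^2 - 5.16*s - 10.76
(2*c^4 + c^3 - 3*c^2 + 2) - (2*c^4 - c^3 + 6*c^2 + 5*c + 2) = 2*c^3 - 9*c^2 - 5*c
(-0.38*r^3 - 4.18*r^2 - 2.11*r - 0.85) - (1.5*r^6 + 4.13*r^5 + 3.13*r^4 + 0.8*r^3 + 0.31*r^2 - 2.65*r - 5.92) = -1.5*r^6 - 4.13*r^5 - 3.13*r^4 - 1.18*r^3 - 4.49*r^2 + 0.54*r + 5.07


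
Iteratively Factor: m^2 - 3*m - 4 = (m - 4)*(m + 1)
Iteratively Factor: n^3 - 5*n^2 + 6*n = (n)*(n^2 - 5*n + 6) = n*(n - 3)*(n - 2)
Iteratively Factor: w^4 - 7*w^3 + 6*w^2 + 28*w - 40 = (w - 2)*(w^3 - 5*w^2 - 4*w + 20) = (w - 2)^2*(w^2 - 3*w - 10) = (w - 5)*(w - 2)^2*(w + 2)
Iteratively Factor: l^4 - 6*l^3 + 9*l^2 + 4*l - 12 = (l - 2)*(l^3 - 4*l^2 + l + 6) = (l - 2)^2*(l^2 - 2*l - 3) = (l - 2)^2*(l + 1)*(l - 3)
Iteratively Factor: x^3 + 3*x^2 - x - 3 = (x - 1)*(x^2 + 4*x + 3) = (x - 1)*(x + 1)*(x + 3)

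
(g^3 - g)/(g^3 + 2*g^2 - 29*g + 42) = (g^3 - g)/(g^3 + 2*g^2 - 29*g + 42)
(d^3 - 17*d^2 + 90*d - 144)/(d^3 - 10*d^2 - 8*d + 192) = (d - 3)/(d + 4)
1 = 1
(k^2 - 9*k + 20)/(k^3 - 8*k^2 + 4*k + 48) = (k - 5)/(k^2 - 4*k - 12)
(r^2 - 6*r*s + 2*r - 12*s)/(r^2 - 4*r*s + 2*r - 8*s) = (r - 6*s)/(r - 4*s)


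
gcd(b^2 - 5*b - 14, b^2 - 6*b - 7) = b - 7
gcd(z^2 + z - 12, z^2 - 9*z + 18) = z - 3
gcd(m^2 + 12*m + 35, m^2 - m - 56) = m + 7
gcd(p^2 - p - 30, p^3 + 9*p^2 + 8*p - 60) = p + 5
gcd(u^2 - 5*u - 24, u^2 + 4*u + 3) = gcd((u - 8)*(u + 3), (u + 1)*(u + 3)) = u + 3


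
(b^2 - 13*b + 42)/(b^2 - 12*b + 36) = (b - 7)/(b - 6)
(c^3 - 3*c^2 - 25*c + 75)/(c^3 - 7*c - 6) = (c^2 - 25)/(c^2 + 3*c + 2)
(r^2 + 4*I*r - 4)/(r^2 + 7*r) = (r^2 + 4*I*r - 4)/(r*(r + 7))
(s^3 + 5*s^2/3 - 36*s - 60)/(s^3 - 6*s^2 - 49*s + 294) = (s^2 + 23*s/3 + 10)/(s^2 - 49)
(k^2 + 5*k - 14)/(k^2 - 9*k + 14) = (k + 7)/(k - 7)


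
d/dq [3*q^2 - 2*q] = 6*q - 2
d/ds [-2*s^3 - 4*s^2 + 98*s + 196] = -6*s^2 - 8*s + 98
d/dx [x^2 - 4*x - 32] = 2*x - 4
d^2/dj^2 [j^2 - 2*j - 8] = 2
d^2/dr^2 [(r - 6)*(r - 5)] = 2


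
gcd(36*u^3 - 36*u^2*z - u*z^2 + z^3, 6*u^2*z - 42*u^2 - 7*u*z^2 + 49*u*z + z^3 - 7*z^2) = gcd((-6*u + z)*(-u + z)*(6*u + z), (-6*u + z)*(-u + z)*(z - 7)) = 6*u^2 - 7*u*z + z^2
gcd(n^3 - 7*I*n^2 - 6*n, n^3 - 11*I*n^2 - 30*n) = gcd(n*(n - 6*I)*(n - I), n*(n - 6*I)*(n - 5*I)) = n^2 - 6*I*n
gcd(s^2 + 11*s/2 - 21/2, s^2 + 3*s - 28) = s + 7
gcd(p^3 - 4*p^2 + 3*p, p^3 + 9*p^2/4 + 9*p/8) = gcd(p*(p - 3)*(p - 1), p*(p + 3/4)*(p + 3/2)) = p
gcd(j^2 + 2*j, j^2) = j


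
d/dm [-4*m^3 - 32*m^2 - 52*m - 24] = -12*m^2 - 64*m - 52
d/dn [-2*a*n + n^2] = -2*a + 2*n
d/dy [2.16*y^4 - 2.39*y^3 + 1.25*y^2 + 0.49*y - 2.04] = 8.64*y^3 - 7.17*y^2 + 2.5*y + 0.49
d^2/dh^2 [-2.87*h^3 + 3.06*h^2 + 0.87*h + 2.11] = 6.12 - 17.22*h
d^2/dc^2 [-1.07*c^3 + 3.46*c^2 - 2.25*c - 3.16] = 6.92 - 6.42*c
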